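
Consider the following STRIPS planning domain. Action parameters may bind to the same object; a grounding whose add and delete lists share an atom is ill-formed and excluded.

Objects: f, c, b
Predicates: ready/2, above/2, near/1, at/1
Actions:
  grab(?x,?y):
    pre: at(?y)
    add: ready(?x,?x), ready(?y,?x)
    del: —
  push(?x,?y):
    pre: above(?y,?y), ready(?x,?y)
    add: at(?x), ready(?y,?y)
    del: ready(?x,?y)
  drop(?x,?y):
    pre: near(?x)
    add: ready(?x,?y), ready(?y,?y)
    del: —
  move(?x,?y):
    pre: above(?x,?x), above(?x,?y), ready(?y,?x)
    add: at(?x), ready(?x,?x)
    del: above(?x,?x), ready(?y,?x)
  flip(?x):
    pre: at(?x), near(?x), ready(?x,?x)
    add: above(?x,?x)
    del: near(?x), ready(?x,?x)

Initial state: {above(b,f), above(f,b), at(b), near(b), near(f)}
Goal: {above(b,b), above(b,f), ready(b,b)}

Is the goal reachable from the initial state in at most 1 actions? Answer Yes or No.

No

1. grab(b,b)  →  {above(b,f), above(f,b), at(b), near(b), near(f), ready(b,b)}
2. flip(b)  →  {above(b,b), above(b,f), above(f,b), at(b), near(f)}
3. grab(b,b)  →  {above(b,b), above(b,f), above(f,b), at(b), near(f), ready(b,b)}
optimal plan length = 3; 3 > 1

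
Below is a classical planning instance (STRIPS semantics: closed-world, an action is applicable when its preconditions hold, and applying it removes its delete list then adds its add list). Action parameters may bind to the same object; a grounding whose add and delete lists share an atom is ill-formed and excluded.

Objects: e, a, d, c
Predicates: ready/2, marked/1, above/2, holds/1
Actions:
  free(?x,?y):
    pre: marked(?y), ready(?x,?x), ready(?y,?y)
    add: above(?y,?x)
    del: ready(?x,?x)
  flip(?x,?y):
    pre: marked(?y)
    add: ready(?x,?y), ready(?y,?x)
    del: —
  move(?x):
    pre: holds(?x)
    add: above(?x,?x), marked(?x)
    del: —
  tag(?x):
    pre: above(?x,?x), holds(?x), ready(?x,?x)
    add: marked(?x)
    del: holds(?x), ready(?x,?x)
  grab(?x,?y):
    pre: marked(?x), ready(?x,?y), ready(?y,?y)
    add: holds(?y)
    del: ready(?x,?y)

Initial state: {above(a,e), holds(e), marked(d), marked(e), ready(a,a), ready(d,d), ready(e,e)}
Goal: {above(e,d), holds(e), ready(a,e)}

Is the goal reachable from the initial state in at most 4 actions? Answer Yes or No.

1. free(d,e)  →  {above(a,e), above(e,d), holds(e), marked(d), marked(e), ready(a,a), ready(e,e)}
2. flip(a,e)  →  {above(a,e), above(e,d), holds(e), marked(d), marked(e), ready(a,a), ready(a,e), ready(e,a), ready(e,e)}
optimal plan length = 2; 2 ≤ 4

Yes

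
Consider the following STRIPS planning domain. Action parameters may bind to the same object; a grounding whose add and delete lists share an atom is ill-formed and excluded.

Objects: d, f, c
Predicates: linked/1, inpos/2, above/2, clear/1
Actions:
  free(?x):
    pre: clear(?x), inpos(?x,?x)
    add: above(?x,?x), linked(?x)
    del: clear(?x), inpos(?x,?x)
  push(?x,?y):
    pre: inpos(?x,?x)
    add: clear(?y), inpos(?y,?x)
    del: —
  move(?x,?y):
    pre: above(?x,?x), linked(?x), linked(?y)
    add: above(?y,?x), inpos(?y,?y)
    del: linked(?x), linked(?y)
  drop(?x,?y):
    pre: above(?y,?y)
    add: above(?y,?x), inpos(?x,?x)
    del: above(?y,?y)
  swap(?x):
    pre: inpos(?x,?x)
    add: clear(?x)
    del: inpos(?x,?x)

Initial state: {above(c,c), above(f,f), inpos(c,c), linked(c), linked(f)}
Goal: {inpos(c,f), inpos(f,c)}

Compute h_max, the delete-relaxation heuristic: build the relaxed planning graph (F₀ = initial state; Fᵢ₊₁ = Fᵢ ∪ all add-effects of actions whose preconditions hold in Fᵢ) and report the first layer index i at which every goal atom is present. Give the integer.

F0 = init (5 atoms)
F1 = F0 ∪ {above(c,d), above(c,f), above(f,c), above(f,d), clear(c), clear(d), clear(f), inpos(d,c), inpos(d,d), inpos(f,c), inpos(f,f)}  (16 atoms)
F2 = F1 ∪ {above(d,d), inpos(c,d), inpos(c,f), inpos(d,f), inpos(f,d), linked(d)}  (22 atoms)
goal ⊆ F2  ⇒  h_max = 2

2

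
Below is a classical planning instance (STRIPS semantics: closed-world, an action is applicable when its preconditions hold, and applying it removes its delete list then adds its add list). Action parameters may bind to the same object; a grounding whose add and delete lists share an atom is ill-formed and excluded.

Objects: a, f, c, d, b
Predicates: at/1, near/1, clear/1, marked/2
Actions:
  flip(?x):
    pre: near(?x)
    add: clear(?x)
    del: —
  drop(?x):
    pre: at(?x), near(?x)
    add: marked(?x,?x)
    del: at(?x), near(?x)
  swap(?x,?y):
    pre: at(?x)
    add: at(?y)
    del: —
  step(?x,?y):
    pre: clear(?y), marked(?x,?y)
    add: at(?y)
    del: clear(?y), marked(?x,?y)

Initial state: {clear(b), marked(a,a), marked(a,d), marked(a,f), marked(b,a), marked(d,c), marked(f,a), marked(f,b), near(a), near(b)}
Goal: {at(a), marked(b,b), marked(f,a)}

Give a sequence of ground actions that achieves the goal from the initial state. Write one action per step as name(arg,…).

step(f,b); swap(b,a); drop(b)

1. step(f,b)  →  {at(b), marked(a,a), marked(a,d), marked(a,f), marked(b,a), marked(d,c), marked(f,a), near(a), near(b)}
2. swap(b,a)  →  {at(a), at(b), marked(a,a), marked(a,d), marked(a,f), marked(b,a), marked(d,c), marked(f,a), near(a), near(b)}
3. drop(b)  →  {at(a), marked(a,a), marked(a,d), marked(a,f), marked(b,a), marked(b,b), marked(d,c), marked(f,a), near(a)}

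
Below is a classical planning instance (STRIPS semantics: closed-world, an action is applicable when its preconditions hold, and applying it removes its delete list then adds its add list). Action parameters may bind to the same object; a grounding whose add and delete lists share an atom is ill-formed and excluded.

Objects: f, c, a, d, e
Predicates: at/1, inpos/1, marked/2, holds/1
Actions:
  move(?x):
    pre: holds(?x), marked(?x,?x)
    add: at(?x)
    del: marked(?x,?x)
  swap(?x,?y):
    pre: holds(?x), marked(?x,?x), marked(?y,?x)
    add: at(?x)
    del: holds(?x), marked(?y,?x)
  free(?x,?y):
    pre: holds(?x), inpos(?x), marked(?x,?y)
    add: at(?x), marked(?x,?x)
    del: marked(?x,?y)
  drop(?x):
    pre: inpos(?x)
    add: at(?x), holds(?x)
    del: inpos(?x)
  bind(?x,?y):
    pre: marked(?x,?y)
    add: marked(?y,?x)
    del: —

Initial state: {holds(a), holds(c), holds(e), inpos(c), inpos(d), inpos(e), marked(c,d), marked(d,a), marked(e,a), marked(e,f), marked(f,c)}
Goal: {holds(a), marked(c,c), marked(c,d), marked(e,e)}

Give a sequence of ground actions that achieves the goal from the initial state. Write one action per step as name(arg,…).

1. free(e,f)  →  {at(e), holds(a), holds(c), holds(e), inpos(c), inpos(d), inpos(e), marked(c,d), marked(d,a), marked(e,a), marked(e,e), marked(f,c)}
2. bind(f,c)  →  {at(e), holds(a), holds(c), holds(e), inpos(c), inpos(d), inpos(e), marked(c,d), marked(c,f), marked(d,a), marked(e,a), marked(e,e), marked(f,c)}
3. free(c,f)  →  {at(c), at(e), holds(a), holds(c), holds(e), inpos(c), inpos(d), inpos(e), marked(c,c), marked(c,d), marked(d,a), marked(e,a), marked(e,e), marked(f,c)}

free(e,f); bind(f,c); free(c,f)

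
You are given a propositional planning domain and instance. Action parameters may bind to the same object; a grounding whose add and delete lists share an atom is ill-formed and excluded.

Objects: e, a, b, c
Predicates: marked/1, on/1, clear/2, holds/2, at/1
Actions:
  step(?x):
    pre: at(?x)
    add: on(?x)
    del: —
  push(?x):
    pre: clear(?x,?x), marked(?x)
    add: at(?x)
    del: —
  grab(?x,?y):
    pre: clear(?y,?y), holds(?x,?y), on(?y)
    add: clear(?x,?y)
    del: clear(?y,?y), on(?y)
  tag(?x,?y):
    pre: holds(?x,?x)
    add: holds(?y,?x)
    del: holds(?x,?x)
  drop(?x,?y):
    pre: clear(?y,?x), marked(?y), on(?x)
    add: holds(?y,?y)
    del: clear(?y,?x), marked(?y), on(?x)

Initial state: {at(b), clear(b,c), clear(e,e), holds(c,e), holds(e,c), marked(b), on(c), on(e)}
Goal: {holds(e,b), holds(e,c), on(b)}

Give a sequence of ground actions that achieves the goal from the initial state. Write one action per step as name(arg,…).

step(b); drop(c,b); tag(b,e)

1. step(b)  →  {at(b), clear(b,c), clear(e,e), holds(c,e), holds(e,c), marked(b), on(b), on(c), on(e)}
2. drop(c,b)  →  {at(b), clear(e,e), holds(b,b), holds(c,e), holds(e,c), on(b), on(e)}
3. tag(b,e)  →  {at(b), clear(e,e), holds(c,e), holds(e,b), holds(e,c), on(b), on(e)}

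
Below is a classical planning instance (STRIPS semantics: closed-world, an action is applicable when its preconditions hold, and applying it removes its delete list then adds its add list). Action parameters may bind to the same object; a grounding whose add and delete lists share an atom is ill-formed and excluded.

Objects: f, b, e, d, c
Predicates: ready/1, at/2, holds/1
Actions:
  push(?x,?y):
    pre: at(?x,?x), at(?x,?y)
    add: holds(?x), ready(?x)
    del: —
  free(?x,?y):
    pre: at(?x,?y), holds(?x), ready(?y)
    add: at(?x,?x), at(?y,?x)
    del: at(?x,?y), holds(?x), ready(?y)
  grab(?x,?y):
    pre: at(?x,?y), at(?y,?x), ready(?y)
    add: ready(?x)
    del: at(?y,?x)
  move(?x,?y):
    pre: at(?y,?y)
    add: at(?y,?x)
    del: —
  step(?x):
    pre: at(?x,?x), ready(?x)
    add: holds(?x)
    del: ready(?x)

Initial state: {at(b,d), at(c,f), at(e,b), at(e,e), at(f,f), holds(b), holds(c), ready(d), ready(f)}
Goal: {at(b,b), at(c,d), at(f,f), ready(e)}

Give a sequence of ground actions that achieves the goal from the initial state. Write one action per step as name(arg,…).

push(e,b); free(b,d); free(c,f); move(d,c)

1. push(e,b)  →  {at(b,d), at(c,f), at(e,b), at(e,e), at(f,f), holds(b), holds(c), holds(e), ready(d), ready(e), ready(f)}
2. free(b,d)  →  {at(b,b), at(c,f), at(d,b), at(e,b), at(e,e), at(f,f), holds(c), holds(e), ready(e), ready(f)}
3. free(c,f)  →  {at(b,b), at(c,c), at(d,b), at(e,b), at(e,e), at(f,c), at(f,f), holds(e), ready(e)}
4. move(d,c)  →  {at(b,b), at(c,c), at(c,d), at(d,b), at(e,b), at(e,e), at(f,c), at(f,f), holds(e), ready(e)}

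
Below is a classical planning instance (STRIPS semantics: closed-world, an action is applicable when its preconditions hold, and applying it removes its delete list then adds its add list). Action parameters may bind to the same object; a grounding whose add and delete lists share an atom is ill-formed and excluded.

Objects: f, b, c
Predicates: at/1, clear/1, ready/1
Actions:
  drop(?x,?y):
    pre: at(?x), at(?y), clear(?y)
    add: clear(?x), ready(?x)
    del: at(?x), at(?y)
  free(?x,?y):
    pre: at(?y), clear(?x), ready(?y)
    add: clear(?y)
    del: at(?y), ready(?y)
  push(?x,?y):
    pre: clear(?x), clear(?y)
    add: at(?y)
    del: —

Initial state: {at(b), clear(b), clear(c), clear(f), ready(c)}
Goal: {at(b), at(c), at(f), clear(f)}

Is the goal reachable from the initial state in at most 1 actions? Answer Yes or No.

No

1. push(f,f)  →  {at(b), at(f), clear(b), clear(c), clear(f), ready(c)}
2. push(f,c)  →  {at(b), at(c), at(f), clear(b), clear(c), clear(f), ready(c)}
optimal plan length = 2; 2 > 1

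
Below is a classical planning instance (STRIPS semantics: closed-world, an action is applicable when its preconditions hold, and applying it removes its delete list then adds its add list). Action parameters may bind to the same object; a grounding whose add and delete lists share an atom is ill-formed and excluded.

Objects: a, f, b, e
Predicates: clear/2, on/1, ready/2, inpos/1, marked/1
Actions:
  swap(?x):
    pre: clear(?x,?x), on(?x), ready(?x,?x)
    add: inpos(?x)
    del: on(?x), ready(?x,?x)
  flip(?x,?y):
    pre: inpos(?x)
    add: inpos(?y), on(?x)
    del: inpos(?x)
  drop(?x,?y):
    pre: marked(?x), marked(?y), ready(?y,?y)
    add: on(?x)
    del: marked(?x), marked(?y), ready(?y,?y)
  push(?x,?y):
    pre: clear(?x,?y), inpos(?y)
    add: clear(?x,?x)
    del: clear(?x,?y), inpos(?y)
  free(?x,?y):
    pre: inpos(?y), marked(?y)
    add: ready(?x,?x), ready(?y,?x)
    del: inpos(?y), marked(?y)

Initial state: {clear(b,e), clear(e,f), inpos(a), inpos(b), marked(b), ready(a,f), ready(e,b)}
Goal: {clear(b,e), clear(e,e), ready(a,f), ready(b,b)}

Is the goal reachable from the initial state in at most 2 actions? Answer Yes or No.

1. flip(a,f)  →  {clear(b,e), clear(e,f), inpos(b), inpos(f), marked(b), on(a), ready(a,f), ready(e,b)}
2. push(e,f)  →  {clear(b,e), clear(e,e), inpos(b), marked(b), on(a), ready(a,f), ready(e,b)}
3. free(b,b)  →  {clear(b,e), clear(e,e), on(a), ready(a,f), ready(b,b), ready(e,b)}
optimal plan length = 3; 3 > 2

No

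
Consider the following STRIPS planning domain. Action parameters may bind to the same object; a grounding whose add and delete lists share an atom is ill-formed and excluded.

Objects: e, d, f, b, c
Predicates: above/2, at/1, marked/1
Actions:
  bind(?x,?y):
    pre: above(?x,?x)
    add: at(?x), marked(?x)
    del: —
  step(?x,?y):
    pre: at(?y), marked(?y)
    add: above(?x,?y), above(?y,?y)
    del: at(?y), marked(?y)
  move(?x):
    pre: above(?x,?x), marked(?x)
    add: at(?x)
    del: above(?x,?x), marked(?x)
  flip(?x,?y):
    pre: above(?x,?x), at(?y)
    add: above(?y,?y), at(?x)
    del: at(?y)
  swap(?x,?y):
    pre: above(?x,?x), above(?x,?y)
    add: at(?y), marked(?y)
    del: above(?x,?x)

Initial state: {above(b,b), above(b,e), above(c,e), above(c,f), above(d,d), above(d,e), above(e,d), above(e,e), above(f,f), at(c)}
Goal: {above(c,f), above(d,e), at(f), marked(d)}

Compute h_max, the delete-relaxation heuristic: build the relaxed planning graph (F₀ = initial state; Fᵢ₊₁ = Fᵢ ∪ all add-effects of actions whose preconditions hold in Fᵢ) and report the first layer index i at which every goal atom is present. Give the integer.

1

F0 = init (10 atoms)
F1 = F0 ∪ {above(c,c), at(b), at(d), at(e), at(f), marked(b), marked(d), marked(e), marked(f)}  (19 atoms)
goal ⊆ F1  ⇒  h_max = 1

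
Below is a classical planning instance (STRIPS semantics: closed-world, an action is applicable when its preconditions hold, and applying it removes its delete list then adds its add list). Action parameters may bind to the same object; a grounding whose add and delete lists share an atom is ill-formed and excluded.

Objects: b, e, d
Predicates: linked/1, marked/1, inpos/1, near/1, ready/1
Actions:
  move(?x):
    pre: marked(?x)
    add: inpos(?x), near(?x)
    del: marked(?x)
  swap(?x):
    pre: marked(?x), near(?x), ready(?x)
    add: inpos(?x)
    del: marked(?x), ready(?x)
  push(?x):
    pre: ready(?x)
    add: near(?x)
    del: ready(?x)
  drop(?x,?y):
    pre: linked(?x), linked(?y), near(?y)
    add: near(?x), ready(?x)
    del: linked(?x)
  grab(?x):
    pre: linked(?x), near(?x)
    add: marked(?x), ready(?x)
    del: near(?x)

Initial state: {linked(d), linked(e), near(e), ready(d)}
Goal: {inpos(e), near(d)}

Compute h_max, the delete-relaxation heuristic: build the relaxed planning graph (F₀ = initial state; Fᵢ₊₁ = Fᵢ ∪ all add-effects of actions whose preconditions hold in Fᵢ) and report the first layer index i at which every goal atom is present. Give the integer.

2

F0 = init (4 atoms)
F1 = F0 ∪ {marked(e), near(d), ready(e)}  (7 atoms)
F2 = F1 ∪ {inpos(e), marked(d)}  (9 atoms)
goal ⊆ F2  ⇒  h_max = 2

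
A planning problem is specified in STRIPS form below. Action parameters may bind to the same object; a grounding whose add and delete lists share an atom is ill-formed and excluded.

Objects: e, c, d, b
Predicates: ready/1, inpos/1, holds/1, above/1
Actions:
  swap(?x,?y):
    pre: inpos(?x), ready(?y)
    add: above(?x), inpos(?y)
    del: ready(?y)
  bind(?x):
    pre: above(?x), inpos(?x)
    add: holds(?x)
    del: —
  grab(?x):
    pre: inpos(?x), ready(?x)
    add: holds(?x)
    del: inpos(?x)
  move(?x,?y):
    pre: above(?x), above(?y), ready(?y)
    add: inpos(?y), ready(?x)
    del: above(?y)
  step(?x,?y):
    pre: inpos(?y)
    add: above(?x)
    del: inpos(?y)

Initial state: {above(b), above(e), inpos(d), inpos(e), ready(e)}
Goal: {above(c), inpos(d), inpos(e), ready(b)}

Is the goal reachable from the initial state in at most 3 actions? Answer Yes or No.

1. step(c,e)  →  {above(b), above(c), above(e), inpos(d), ready(e)}
2. move(b,e)  →  {above(b), above(c), inpos(d), inpos(e), ready(b), ready(e)}
optimal plan length = 2; 2 ≤ 3

Yes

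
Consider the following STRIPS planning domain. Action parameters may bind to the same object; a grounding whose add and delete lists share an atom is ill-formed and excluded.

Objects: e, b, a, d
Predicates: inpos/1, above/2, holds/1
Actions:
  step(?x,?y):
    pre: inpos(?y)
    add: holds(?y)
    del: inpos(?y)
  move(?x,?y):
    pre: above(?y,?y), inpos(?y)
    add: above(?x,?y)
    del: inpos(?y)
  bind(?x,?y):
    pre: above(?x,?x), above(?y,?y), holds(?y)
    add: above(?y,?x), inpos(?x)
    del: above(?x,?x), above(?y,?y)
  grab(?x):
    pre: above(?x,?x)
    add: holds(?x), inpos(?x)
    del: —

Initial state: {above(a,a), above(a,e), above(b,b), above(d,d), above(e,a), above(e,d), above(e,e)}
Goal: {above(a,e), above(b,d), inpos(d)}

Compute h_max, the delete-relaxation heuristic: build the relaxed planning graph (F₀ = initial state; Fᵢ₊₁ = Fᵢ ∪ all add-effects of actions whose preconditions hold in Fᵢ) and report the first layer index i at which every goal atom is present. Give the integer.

2

F0 = init (7 atoms)
F1 = F0 ∪ {holds(a), holds(b), holds(d), holds(e), inpos(a), inpos(b), inpos(d), inpos(e)}  (15 atoms)
F2 = F1 ∪ {above(a,b), above(a,d), above(b,a), above(b,d), above(b,e), above(d,a), above(d,b), above(d,e), above(e,b)}  (24 atoms)
goal ⊆ F2  ⇒  h_max = 2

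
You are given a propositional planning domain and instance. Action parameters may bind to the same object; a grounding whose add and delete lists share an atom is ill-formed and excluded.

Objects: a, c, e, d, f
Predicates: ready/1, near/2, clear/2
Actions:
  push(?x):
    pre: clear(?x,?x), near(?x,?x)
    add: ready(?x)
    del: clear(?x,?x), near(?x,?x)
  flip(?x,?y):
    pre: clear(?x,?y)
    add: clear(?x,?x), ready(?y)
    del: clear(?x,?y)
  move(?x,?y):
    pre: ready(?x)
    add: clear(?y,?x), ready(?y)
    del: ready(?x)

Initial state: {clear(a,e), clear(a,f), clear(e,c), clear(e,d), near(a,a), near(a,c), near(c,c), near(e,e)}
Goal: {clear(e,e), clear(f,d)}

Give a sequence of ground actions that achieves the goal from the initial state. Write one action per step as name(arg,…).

1. flip(e,d)  →  {clear(a,e), clear(a,f), clear(e,c), clear(e,e), near(a,a), near(a,c), near(c,c), near(e,e), ready(d)}
2. move(d,f)  →  {clear(a,e), clear(a,f), clear(e,c), clear(e,e), clear(f,d), near(a,a), near(a,c), near(c,c), near(e,e), ready(f)}

flip(e,d); move(d,f)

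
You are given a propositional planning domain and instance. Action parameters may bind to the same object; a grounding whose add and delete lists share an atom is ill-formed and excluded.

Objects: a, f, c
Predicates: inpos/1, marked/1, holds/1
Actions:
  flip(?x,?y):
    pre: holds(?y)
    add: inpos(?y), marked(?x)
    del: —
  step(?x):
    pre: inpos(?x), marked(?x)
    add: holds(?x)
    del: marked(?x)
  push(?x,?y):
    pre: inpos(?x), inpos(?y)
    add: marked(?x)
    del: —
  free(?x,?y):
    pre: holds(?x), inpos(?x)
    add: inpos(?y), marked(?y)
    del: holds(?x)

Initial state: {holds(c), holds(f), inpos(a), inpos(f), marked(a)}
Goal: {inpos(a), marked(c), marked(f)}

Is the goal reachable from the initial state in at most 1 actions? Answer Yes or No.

No

1. flip(f,f)  →  {holds(c), holds(f), inpos(a), inpos(f), marked(a), marked(f)}
2. flip(c,f)  →  {holds(c), holds(f), inpos(a), inpos(f), marked(a), marked(c), marked(f)}
optimal plan length = 2; 2 > 1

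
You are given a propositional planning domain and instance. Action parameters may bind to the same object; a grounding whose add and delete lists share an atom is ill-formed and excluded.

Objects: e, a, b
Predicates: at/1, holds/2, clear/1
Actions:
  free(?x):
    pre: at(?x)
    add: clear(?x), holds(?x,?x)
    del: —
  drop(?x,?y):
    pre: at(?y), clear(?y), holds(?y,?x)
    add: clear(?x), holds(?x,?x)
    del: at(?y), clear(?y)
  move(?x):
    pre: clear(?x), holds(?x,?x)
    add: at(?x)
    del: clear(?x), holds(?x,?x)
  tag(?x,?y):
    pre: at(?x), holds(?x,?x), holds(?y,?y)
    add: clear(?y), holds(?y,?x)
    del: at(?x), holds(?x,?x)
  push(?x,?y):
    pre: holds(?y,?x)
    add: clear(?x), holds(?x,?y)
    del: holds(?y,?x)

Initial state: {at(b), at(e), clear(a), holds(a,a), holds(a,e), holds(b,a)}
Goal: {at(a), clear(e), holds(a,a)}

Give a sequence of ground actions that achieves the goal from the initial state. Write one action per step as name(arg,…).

1. free(e)  →  {at(b), at(e), clear(a), clear(e), holds(a,a), holds(a,e), holds(b,a), holds(e,e)}
2. move(a)  →  {at(a), at(b), at(e), clear(e), holds(a,e), holds(b,a), holds(e,e)}
3. free(a)  →  {at(a), at(b), at(e), clear(a), clear(e), holds(a,a), holds(a,e), holds(b,a), holds(e,e)}

free(e); move(a); free(a)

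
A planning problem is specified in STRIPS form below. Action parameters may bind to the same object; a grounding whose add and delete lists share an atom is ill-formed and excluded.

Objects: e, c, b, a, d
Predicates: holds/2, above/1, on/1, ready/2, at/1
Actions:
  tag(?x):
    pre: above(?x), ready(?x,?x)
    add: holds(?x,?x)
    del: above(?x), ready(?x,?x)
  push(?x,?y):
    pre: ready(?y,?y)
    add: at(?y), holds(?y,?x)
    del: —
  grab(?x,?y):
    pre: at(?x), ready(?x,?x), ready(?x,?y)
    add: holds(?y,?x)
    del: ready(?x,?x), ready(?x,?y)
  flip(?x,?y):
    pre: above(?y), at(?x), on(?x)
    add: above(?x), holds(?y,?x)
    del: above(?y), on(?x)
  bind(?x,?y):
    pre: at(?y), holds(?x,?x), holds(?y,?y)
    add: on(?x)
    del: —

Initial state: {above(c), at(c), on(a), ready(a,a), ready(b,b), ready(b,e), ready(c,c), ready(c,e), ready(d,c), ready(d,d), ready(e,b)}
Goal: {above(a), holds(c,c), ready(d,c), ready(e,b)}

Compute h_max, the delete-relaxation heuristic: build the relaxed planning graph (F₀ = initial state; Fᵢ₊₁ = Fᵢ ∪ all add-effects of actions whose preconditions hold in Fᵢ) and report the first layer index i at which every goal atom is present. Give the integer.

F0 = init (11 atoms)
F1 = F0 ∪ {at(a), at(b), at(d), holds(a,a), holds(a,b), holds(a,c), holds(a,d), holds(a,e), holds(b,a), holds(b,b), holds(b,c), holds(b,d), holds(b,e), holds(c,a), holds(c,b), holds(c,c), holds(c,d), holds(c,e), holds(d,a), holds(d,b), holds(d,c), holds(d,d), holds(d,e), holds(e,c)}  (35 atoms)
F2 = F1 ∪ {above(a), holds(e,b), on(b), on(c), on(d)}  (40 atoms)
goal ⊆ F2  ⇒  h_max = 2

2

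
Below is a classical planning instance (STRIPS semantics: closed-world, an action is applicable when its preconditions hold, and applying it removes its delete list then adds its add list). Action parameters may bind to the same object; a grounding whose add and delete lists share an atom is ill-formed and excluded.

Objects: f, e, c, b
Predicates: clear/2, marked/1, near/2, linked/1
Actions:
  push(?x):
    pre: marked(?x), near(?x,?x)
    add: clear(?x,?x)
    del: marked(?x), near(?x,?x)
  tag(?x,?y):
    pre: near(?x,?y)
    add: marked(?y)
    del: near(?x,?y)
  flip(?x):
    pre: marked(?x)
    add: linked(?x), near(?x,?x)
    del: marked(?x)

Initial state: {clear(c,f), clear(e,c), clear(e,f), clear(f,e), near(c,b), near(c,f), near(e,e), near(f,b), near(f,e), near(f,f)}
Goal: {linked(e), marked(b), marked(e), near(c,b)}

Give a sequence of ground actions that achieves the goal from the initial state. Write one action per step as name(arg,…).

tag(f,e); tag(f,b); flip(e); tag(e,e)

1. tag(f,e)  →  {clear(c,f), clear(e,c), clear(e,f), clear(f,e), marked(e), near(c,b), near(c,f), near(e,e), near(f,b), near(f,f)}
2. tag(f,b)  →  {clear(c,f), clear(e,c), clear(e,f), clear(f,e), marked(b), marked(e), near(c,b), near(c,f), near(e,e), near(f,f)}
3. flip(e)  →  {clear(c,f), clear(e,c), clear(e,f), clear(f,e), linked(e), marked(b), near(c,b), near(c,f), near(e,e), near(f,f)}
4. tag(e,e)  →  {clear(c,f), clear(e,c), clear(e,f), clear(f,e), linked(e), marked(b), marked(e), near(c,b), near(c,f), near(f,f)}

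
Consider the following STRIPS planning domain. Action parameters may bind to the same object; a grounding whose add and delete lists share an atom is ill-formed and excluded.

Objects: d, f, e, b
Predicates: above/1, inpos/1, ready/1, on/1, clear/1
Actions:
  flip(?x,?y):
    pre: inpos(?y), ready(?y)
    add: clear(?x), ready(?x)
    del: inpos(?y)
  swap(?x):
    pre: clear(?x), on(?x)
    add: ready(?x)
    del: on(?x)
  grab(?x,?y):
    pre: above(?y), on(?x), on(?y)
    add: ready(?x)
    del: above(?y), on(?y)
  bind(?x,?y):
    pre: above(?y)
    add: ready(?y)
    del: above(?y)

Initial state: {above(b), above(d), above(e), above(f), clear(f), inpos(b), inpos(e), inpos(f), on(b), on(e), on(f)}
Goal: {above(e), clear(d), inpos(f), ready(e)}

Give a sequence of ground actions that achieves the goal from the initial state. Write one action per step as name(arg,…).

grab(e,f); flip(d,e)

1. grab(e,f)  →  {above(b), above(d), above(e), clear(f), inpos(b), inpos(e), inpos(f), on(b), on(e), ready(e)}
2. flip(d,e)  →  {above(b), above(d), above(e), clear(d), clear(f), inpos(b), inpos(f), on(b), on(e), ready(d), ready(e)}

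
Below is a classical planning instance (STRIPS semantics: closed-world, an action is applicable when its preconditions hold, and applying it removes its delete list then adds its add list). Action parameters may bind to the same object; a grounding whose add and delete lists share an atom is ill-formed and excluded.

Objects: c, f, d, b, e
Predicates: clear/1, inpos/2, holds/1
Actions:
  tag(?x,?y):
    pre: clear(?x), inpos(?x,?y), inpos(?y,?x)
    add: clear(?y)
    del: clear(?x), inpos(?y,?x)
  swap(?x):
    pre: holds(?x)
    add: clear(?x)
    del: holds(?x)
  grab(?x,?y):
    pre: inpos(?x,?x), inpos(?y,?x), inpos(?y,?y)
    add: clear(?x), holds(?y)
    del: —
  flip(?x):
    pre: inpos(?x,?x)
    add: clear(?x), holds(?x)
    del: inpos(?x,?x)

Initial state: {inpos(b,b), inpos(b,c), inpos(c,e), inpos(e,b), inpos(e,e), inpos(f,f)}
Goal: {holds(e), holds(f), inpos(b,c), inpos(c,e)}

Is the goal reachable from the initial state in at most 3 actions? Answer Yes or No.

Yes

1. grab(f,f)  →  {clear(f), holds(f), inpos(b,b), inpos(b,c), inpos(c,e), inpos(e,b), inpos(e,e), inpos(f,f)}
2. grab(b,e)  →  {clear(b), clear(f), holds(e), holds(f), inpos(b,b), inpos(b,c), inpos(c,e), inpos(e,b), inpos(e,e), inpos(f,f)}
optimal plan length = 2; 2 ≤ 3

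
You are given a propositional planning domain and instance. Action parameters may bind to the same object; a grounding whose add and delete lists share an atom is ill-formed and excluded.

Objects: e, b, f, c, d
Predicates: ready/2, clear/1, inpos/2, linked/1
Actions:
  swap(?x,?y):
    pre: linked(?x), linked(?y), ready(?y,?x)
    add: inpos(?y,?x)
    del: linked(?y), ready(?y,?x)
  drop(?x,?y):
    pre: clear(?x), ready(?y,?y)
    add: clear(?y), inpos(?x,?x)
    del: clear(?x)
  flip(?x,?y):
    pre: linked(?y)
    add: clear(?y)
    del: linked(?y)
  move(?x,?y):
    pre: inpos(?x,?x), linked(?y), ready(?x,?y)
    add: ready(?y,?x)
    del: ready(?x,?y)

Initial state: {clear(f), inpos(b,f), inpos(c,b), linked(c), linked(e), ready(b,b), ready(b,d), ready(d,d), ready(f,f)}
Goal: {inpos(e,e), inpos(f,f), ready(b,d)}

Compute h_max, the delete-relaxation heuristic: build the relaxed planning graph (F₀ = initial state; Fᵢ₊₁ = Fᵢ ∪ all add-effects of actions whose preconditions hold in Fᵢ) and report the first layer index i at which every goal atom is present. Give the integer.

2

F0 = init (9 atoms)
F1 = F0 ∪ {clear(b), clear(c), clear(d), clear(e), inpos(f,f)}  (14 atoms)
F2 = F1 ∪ {inpos(b,b), inpos(c,c), inpos(d,d), inpos(e,e)}  (18 atoms)
goal ⊆ F2  ⇒  h_max = 2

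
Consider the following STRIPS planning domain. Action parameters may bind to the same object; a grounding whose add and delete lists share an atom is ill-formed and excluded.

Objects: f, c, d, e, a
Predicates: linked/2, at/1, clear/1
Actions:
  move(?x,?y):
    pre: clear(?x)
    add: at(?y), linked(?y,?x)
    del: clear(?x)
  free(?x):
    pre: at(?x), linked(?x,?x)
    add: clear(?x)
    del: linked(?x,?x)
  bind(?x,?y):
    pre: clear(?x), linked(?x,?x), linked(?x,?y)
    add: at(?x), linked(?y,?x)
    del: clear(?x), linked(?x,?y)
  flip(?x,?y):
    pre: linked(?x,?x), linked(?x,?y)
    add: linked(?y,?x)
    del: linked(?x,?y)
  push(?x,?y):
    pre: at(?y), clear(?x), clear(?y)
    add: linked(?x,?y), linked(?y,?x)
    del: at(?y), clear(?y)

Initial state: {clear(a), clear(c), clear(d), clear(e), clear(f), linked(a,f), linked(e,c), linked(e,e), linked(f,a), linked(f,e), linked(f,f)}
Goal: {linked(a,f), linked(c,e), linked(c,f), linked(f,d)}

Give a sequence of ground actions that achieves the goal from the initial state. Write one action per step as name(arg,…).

1. move(f,c)  →  {at(c), clear(a), clear(c), clear(d), clear(e), linked(a,f), linked(c,f), linked(e,c), linked(e,e), linked(f,a), linked(f,e), linked(f,f)}
2. move(d,f)  →  {at(c), at(f), clear(a), clear(c), clear(e), linked(a,f), linked(c,f), linked(e,c), linked(e,e), linked(f,a), linked(f,d), linked(f,e), linked(f,f)}
3. move(e,c)  →  {at(c), at(f), clear(a), clear(c), linked(a,f), linked(c,e), linked(c,f), linked(e,c), linked(e,e), linked(f,a), linked(f,d), linked(f,e), linked(f,f)}

move(f,c); move(d,f); move(e,c)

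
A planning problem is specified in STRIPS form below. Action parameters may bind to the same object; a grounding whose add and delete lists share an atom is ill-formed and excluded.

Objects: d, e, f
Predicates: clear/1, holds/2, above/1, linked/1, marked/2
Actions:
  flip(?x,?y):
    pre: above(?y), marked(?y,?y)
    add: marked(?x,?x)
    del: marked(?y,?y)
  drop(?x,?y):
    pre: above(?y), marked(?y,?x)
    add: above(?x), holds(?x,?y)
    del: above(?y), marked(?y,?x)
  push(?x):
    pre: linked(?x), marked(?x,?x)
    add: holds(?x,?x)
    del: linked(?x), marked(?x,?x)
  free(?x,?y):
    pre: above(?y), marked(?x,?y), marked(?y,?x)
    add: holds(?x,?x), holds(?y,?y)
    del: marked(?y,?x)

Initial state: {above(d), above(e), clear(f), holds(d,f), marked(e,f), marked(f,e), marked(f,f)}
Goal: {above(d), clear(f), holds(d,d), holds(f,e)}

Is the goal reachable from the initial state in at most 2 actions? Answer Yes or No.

1. drop(f,e)  →  {above(d), above(f), clear(f), holds(d,f), holds(f,e), marked(f,e), marked(f,f)}
2. flip(d,f)  →  {above(d), above(f), clear(f), holds(d,f), holds(f,e), marked(d,d), marked(f,e)}
3. free(d,d)  →  {above(d), above(f), clear(f), holds(d,d), holds(d,f), holds(f,e), marked(f,e)}
optimal plan length = 3; 3 > 2

No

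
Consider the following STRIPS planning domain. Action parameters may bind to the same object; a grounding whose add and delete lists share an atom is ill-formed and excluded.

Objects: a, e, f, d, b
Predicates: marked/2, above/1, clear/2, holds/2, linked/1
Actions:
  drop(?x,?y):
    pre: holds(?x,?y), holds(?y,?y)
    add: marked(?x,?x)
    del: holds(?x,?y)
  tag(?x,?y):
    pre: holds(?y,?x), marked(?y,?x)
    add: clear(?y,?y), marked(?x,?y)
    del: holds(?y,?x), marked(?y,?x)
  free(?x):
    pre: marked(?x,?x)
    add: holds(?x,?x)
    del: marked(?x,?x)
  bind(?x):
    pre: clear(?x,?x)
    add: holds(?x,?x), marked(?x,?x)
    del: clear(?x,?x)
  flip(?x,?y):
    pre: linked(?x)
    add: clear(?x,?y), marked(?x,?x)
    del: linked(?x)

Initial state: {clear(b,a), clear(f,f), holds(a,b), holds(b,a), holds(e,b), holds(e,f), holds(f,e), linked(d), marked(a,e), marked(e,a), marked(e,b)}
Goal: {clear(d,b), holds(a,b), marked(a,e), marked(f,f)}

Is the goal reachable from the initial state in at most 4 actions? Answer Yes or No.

1. bind(f)  →  {clear(b,a), holds(a,b), holds(b,a), holds(e,b), holds(e,f), holds(f,e), holds(f,f), linked(d), marked(a,e), marked(e,a), marked(e,b), marked(f,f)}
2. flip(d,b)  →  {clear(b,a), clear(d,b), holds(a,b), holds(b,a), holds(e,b), holds(e,f), holds(f,e), holds(f,f), marked(a,e), marked(d,d), marked(e,a), marked(e,b), marked(f,f)}
optimal plan length = 2; 2 ≤ 4

Yes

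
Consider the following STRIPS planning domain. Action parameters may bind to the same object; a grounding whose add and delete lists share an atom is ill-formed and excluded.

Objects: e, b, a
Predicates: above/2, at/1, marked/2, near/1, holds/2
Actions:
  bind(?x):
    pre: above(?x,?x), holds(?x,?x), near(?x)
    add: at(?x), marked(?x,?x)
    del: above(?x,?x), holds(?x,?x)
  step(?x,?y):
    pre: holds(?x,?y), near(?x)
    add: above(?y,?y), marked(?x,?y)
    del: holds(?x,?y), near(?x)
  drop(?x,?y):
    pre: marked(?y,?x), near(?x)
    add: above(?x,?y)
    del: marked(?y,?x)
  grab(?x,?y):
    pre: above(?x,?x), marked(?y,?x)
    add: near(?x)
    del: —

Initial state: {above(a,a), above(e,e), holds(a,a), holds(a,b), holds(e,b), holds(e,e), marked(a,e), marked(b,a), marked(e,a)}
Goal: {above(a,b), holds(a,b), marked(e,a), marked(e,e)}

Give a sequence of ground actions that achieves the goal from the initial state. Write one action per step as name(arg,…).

1. grab(e,a)  →  {above(a,a), above(e,e), holds(a,a), holds(a,b), holds(e,b), holds(e,e), marked(a,e), marked(b,a), marked(e,a), near(e)}
2. bind(e)  →  {above(a,a), at(e), holds(a,a), holds(a,b), holds(e,b), marked(a,e), marked(b,a), marked(e,a), marked(e,e), near(e)}
3. grab(a,e)  →  {above(a,a), at(e), holds(a,a), holds(a,b), holds(e,b), marked(a,e), marked(b,a), marked(e,a), marked(e,e), near(a), near(e)}
4. drop(a,b)  →  {above(a,a), above(a,b), at(e), holds(a,a), holds(a,b), holds(e,b), marked(a,e), marked(e,a), marked(e,e), near(a), near(e)}

grab(e,a); bind(e); grab(a,e); drop(a,b)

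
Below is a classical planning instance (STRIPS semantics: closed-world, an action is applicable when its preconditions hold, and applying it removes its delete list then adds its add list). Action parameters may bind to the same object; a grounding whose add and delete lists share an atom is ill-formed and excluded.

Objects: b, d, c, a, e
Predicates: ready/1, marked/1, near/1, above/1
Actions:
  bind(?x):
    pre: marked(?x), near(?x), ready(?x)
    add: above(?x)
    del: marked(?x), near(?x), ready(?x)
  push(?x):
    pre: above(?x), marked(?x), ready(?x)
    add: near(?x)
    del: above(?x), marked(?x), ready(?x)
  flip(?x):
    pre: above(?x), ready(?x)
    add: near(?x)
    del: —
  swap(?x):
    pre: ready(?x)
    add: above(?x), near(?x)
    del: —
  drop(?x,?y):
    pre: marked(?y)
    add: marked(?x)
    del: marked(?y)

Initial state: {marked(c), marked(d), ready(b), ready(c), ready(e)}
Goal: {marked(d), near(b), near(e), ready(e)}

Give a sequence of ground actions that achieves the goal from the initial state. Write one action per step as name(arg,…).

swap(b); swap(e)

1. swap(b)  →  {above(b), marked(c), marked(d), near(b), ready(b), ready(c), ready(e)}
2. swap(e)  →  {above(b), above(e), marked(c), marked(d), near(b), near(e), ready(b), ready(c), ready(e)}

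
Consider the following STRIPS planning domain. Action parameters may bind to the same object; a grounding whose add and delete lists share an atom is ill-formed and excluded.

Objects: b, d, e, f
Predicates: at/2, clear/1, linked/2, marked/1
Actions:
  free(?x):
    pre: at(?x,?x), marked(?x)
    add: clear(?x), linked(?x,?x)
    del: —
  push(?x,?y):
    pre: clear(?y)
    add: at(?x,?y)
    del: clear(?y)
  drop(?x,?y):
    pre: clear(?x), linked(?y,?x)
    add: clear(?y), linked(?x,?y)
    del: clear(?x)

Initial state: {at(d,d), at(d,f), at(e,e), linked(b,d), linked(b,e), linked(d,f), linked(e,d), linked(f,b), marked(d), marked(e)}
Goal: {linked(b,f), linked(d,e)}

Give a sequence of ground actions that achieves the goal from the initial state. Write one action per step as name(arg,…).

free(d); drop(d,e); drop(e,b); drop(b,f)

1. free(d)  →  {at(d,d), at(d,f), at(e,e), clear(d), linked(b,d), linked(b,e), linked(d,d), linked(d,f), linked(e,d), linked(f,b), marked(d), marked(e)}
2. drop(d,e)  →  {at(d,d), at(d,f), at(e,e), clear(e), linked(b,d), linked(b,e), linked(d,d), linked(d,e), linked(d,f), linked(e,d), linked(f,b), marked(d), marked(e)}
3. drop(e,b)  →  {at(d,d), at(d,f), at(e,e), clear(b), linked(b,d), linked(b,e), linked(d,d), linked(d,e), linked(d,f), linked(e,b), linked(e,d), linked(f,b), marked(d), marked(e)}
4. drop(b,f)  →  {at(d,d), at(d,f), at(e,e), clear(f), linked(b,d), linked(b,e), linked(b,f), linked(d,d), linked(d,e), linked(d,f), linked(e,b), linked(e,d), linked(f,b), marked(d), marked(e)}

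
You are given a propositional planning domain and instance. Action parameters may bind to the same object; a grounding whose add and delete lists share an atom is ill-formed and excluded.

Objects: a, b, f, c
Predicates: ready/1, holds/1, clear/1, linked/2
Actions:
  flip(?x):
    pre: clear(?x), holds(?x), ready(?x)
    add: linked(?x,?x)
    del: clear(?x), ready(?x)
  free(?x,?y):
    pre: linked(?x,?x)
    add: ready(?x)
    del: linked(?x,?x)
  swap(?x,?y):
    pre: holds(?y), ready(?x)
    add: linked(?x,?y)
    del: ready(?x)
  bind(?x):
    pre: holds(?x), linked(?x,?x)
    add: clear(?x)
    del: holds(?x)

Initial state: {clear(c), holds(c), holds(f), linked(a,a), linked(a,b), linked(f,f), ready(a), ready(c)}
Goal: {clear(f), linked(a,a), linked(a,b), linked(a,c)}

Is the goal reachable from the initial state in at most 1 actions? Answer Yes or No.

No

1. swap(a,c)  →  {clear(c), holds(c), holds(f), linked(a,a), linked(a,b), linked(a,c), linked(f,f), ready(c)}
2. bind(f)  →  {clear(c), clear(f), holds(c), linked(a,a), linked(a,b), linked(a,c), linked(f,f), ready(c)}
optimal plan length = 2; 2 > 1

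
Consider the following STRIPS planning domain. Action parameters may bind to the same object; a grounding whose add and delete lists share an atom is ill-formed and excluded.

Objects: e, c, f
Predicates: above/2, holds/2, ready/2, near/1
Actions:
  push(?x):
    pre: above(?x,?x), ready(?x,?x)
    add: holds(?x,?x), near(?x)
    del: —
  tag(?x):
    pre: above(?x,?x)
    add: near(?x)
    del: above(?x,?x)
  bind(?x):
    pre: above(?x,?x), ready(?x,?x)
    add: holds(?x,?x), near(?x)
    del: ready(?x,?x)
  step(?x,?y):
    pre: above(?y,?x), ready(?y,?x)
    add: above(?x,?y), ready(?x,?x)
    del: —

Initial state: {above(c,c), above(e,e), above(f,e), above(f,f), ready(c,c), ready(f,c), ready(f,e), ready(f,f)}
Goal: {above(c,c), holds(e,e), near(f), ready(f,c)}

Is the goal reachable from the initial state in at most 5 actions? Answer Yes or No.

Yes

1. push(f)  →  {above(c,c), above(e,e), above(f,e), above(f,f), holds(f,f), near(f), ready(c,c), ready(f,c), ready(f,e), ready(f,f)}
2. step(e,f)  →  {above(c,c), above(e,e), above(e,f), above(f,e), above(f,f), holds(f,f), near(f), ready(c,c), ready(e,e), ready(f,c), ready(f,e), ready(f,f)}
3. push(e)  →  {above(c,c), above(e,e), above(e,f), above(f,e), above(f,f), holds(e,e), holds(f,f), near(e), near(f), ready(c,c), ready(e,e), ready(f,c), ready(f,e), ready(f,f)}
optimal plan length = 3; 3 ≤ 5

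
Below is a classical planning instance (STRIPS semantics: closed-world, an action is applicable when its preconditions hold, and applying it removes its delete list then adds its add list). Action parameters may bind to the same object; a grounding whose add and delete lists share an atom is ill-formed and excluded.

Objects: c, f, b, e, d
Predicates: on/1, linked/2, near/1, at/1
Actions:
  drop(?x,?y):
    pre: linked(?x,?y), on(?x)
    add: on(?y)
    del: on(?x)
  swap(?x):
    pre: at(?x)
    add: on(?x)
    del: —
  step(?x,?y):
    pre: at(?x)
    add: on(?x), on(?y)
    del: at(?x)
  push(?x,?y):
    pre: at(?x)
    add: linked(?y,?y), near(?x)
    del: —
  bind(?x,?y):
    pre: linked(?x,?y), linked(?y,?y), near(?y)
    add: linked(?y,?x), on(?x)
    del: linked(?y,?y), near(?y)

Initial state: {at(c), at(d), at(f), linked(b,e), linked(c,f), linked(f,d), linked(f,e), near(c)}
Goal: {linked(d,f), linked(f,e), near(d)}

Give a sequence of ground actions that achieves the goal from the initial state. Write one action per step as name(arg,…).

1. push(d,d)  →  {at(c), at(d), at(f), linked(b,e), linked(c,f), linked(d,d), linked(f,d), linked(f,e), near(c), near(d)}
2. bind(f,d)  →  {at(c), at(d), at(f), linked(b,e), linked(c,f), linked(d,f), linked(f,d), linked(f,e), near(c), on(f)}
3. push(d,c)  →  {at(c), at(d), at(f), linked(b,e), linked(c,c), linked(c,f), linked(d,f), linked(f,d), linked(f,e), near(c), near(d), on(f)}

push(d,d); bind(f,d); push(d,c)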